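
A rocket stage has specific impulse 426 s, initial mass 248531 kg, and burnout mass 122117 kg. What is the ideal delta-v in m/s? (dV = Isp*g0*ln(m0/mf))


Ve = 426 * 9.81 = 4179.06 m/s
dV = 4179.06 * ln(248531/122117) = 2970 m/s

2970 m/s


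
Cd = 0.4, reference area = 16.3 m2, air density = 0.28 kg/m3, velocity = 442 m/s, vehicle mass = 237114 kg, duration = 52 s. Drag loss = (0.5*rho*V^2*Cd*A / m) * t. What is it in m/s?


D = 0.5 * 0.28 * 442^2 * 0.4 * 16.3 = 178328.26 N
a = 178328.26 / 237114 = 0.7521 m/s2
dV = 0.7521 * 52 = 39.1 m/s

39.1 m/s


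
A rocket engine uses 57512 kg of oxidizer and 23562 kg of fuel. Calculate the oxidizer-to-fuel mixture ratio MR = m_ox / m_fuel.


MR = 57512 / 23562 = 2.44

2.44


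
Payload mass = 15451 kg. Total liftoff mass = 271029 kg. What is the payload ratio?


PR = 15451 / 271029 = 0.057

0.057


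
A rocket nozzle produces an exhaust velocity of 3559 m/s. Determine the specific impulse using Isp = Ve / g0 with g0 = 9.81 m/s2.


Isp = Ve / g0 = 3559 / 9.81 = 362.8 s

362.8 s


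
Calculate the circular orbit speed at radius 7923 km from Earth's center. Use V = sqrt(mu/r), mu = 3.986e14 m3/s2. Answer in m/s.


V = sqrt(3.986e14 / 7923000) = 7093 m/s

7093 m/s


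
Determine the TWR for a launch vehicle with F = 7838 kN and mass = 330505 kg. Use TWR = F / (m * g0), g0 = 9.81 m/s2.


TWR = 7838000 / (330505 * 9.81) = 2.42

2.42


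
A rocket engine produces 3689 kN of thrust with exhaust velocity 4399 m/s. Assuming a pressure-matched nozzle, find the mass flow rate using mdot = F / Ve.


mdot = F / Ve = 3689000 / 4399 = 838.6 kg/s

838.6 kg/s


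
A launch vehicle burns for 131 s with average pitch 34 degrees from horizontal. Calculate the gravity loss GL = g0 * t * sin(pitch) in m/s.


GL = 9.81 * 131 * sin(34 deg) = 719 m/s

719 m/s


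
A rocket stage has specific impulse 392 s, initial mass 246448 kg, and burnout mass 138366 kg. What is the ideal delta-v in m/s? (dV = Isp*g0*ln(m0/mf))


Ve = 392 * 9.81 = 3845.52 m/s
dV = 3845.52 * ln(246448/138366) = 2220 m/s

2220 m/s


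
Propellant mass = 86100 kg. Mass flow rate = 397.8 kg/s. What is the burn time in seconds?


tb = 86100 / 397.8 = 216.4 s

216.4 s


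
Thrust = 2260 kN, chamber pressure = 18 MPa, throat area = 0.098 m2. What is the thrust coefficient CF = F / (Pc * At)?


CF = 2260000 / (18e6 * 0.098) = 1.28

1.28


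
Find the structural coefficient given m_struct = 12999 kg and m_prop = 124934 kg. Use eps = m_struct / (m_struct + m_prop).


eps = 12999 / (12999 + 124934) = 0.0942

0.0942


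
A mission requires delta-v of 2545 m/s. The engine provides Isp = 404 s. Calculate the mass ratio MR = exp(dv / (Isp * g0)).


Ve = 404 * 9.81 = 3963.24 m/s
MR = exp(2545 / 3963.24) = 1.901

1.901


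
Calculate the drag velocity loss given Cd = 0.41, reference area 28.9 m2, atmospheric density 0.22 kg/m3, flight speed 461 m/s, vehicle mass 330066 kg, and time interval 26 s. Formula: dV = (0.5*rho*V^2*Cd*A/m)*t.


D = 0.5 * 0.22 * 461^2 * 0.41 * 28.9 = 276997.75 N
a = 276997.75 / 330066 = 0.8392 m/s2
dV = 0.8392 * 26 = 21.8 m/s

21.8 m/s


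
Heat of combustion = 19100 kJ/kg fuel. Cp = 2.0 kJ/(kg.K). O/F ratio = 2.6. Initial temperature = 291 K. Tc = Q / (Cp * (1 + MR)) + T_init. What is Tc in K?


Tc = 19100 / (2.0 * (1 + 2.6)) + 291 = 2944 K

2944 K


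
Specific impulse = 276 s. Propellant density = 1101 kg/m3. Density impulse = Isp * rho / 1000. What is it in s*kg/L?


rho*Isp = 276 * 1101 / 1000 = 304 s*kg/L

304 s*kg/L


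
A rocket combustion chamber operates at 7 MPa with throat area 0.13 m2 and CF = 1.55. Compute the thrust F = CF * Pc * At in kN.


F = 1.55 * 7e6 * 0.13 = 1.4105e+06 N = 1410.5 kN

1410.5 kN


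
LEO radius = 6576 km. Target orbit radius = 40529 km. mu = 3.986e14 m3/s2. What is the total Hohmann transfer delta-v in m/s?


V1 = sqrt(mu/r1) = 7785.52 m/s
dV1 = V1*(sqrt(2*r2/(r1+r2)) - 1) = 2427.45 m/s
V2 = sqrt(mu/r2) = 3136.07 m/s
dV2 = V2*(1 - sqrt(2*r1/(r1+r2))) = 1478.97 m/s
Total dV = 3906 m/s

3906 m/s


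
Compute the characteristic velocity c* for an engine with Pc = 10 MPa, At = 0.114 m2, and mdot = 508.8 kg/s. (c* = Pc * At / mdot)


c* = 10e6 * 0.114 / 508.8 = 2241 m/s

2241 m/s


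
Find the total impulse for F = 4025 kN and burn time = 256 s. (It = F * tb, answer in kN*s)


It = 4025 * 256 = 1030400 kN*s

1030400 kN*s


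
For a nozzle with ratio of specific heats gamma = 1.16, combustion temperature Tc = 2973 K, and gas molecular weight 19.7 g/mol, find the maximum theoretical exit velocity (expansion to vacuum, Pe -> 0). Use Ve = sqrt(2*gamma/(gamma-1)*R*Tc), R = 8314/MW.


R = 8314 / 19.7 = 422.03 J/(kg.K)
Ve = sqrt(2 * 1.16 / (1.16 - 1) * 422.03 * 2973) = 4265 m/s

4265 m/s


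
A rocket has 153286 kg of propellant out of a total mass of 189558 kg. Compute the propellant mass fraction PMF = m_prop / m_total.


PMF = 153286 / 189558 = 0.809

0.809


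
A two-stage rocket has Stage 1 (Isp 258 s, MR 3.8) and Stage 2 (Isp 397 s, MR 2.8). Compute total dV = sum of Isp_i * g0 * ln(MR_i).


dV1 = 258 * 9.81 * ln(3.8) = 3378.9 m/s
dV2 = 397 * 9.81 * ln(2.8) = 4009.9 m/s
Total dV = 3378.9 + 4009.9 = 7388.8 m/s ~ 7389 m/s

7389 m/s


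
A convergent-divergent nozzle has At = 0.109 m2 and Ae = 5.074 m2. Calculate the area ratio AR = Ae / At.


AR = 5.074 / 0.109 = 46.6

46.6


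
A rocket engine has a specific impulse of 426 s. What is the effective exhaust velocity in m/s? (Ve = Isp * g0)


Ve = Isp * g0 = 426 * 9.81 = 4179.1 m/s

4179.1 m/s


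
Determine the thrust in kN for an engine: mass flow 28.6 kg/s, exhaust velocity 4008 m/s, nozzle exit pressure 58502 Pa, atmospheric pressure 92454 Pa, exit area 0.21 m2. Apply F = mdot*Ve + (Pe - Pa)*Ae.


F = 28.6 * 4008 + (58502 - 92454) * 0.21 = 107499.0 N = 107.5 kN

107.5 kN


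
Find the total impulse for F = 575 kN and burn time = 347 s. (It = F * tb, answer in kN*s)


It = 575 * 347 = 199525 kN*s

199525 kN*s


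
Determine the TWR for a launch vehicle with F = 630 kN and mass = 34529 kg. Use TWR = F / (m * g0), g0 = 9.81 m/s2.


TWR = 630000 / (34529 * 9.81) = 1.86

1.86


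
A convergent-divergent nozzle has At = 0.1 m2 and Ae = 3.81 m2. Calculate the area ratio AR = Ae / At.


AR = 3.81 / 0.1 = 38.1

38.1


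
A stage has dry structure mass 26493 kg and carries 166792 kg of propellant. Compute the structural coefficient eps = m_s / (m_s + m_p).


eps = 26493 / (26493 + 166792) = 0.1371

0.1371


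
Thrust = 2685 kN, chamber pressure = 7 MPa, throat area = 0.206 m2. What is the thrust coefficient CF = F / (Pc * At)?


CF = 2685000 / (7e6 * 0.206) = 1.86

1.86


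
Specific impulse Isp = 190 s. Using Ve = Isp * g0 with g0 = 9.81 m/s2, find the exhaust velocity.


Ve = Isp * g0 = 190 * 9.81 = 1863.9 m/s

1863.9 m/s


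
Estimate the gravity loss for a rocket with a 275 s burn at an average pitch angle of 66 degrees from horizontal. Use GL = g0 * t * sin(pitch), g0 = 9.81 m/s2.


GL = 9.81 * 275 * sin(66 deg) = 2465 m/s

2465 m/s


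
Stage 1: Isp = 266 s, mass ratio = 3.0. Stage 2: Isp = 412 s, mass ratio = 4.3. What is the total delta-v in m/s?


dV1 = 266 * 9.81 * ln(3.0) = 2866.8 m/s
dV2 = 412 * 9.81 * ln(4.3) = 5895.3 m/s
Total dV = 2866.8 + 5895.3 = 8762.1 m/s ~ 8762 m/s

8762 m/s


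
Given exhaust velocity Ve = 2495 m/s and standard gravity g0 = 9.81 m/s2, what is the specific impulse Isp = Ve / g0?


Isp = Ve / g0 = 2495 / 9.81 = 254.3 s

254.3 s


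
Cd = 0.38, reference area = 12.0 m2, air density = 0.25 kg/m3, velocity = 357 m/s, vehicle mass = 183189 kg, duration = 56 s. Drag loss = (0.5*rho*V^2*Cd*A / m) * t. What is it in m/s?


D = 0.5 * 0.25 * 357^2 * 0.38 * 12.0 = 72645.93 N
a = 72645.93 / 183189 = 0.3966 m/s2
dV = 0.3966 * 56 = 22.2 m/s

22.2 m/s


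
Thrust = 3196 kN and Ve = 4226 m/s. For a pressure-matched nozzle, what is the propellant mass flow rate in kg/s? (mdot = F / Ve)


mdot = F / Ve = 3196000 / 4226 = 756.3 kg/s

756.3 kg/s


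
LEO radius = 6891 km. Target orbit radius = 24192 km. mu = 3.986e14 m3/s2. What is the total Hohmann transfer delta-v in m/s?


V1 = sqrt(mu/r1) = 7605.5 m/s
dV1 = V1*(sqrt(2*r2/(r1+r2)) - 1) = 1883.43 m/s
V2 = sqrt(mu/r2) = 4059.13 m/s
dV2 = V2*(1 - sqrt(2*r1/(r1+r2))) = 1356.24 m/s
Total dV = 3240 m/s

3240 m/s


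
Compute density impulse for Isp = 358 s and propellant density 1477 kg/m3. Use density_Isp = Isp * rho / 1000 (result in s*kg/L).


rho*Isp = 358 * 1477 / 1000 = 529 s*kg/L

529 s*kg/L


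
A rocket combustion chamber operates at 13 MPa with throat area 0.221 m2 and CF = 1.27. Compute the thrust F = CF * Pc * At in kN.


F = 1.27 * 13e6 * 0.221 = 3.6487e+06 N = 3648.7 kN

3648.7 kN


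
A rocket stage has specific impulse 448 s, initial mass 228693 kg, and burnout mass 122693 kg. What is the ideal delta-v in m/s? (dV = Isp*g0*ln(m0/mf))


Ve = 448 * 9.81 = 4394.88 m/s
dV = 4394.88 * ln(228693/122693) = 2737 m/s

2737 m/s


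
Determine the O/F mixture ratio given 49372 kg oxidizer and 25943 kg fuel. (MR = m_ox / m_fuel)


MR = 49372 / 25943 = 1.9

1.9


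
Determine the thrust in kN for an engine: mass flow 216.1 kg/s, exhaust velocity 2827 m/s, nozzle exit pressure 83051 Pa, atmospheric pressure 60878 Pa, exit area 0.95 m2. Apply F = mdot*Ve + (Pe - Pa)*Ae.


F = 216.1 * 2827 + (83051 - 60878) * 0.95 = 631979.0 N = 632.0 kN

632.0 kN


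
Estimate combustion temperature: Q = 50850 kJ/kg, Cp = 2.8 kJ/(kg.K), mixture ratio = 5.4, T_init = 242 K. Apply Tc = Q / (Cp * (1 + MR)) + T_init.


Tc = 50850 / (2.8 * (1 + 5.4)) + 242 = 3080 K

3080 K


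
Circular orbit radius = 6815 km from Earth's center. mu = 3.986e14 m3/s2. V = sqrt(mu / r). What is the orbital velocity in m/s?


V = sqrt(3.986e14 / 6815000) = 7648 m/s

7648 m/s


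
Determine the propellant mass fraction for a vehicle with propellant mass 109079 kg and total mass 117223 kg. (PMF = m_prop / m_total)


PMF = 109079 / 117223 = 0.931

0.931


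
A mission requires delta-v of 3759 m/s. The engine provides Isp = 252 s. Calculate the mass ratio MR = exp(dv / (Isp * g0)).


Ve = 252 * 9.81 = 2472.12 m/s
MR = exp(3759 / 2472.12) = 4.575

4.575


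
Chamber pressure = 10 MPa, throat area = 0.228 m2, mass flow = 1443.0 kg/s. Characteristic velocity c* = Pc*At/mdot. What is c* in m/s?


c* = 10e6 * 0.228 / 1443.0 = 1580 m/s

1580 m/s


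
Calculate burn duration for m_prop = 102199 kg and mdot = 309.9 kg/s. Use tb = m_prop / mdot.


tb = 102199 / 309.9 = 329.8 s

329.8 s


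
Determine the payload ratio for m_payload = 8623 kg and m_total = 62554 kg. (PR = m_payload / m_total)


PR = 8623 / 62554 = 0.1378

0.1378


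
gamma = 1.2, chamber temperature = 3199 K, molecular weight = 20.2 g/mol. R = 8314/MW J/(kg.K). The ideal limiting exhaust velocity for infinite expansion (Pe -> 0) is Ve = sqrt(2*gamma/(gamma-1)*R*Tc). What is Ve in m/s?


R = 8314 / 20.2 = 411.58 J/(kg.K)
Ve = sqrt(2 * 1.2 / (1.2 - 1) * 411.58 * 3199) = 3975 m/s

3975 m/s


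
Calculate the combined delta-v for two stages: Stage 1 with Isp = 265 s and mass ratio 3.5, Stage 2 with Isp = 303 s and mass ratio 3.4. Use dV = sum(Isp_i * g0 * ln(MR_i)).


dV1 = 265 * 9.81 * ln(3.5) = 3256.7 m/s
dV2 = 303 * 9.81 * ln(3.4) = 3637.6 m/s
Total dV = 3256.7 + 3637.6 = 6894.3 m/s ~ 6894 m/s

6894 m/s


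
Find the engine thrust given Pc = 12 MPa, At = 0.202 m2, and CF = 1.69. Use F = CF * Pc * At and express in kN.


F = 1.69 * 12e6 * 0.202 = 4.0966e+06 N = 4096.6 kN

4096.6 kN


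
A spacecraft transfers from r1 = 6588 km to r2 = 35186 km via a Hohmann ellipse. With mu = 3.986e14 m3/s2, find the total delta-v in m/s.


V1 = sqrt(mu/r1) = 7778.43 m/s
dV1 = V1*(sqrt(2*r2/(r1+r2)) - 1) = 2317.33 m/s
V2 = sqrt(mu/r2) = 3365.76 m/s
dV2 = V2*(1 - sqrt(2*r1/(r1+r2))) = 1475.5 m/s
Total dV = 3793 m/s

3793 m/s


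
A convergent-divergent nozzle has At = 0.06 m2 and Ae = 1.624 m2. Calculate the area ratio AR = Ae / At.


AR = 1.624 / 0.06 = 27.1

27.1


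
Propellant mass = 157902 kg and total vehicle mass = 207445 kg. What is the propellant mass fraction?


PMF = 157902 / 207445 = 0.761

0.761


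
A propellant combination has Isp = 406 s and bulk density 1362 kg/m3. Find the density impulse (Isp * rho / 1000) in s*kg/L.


rho*Isp = 406 * 1362 / 1000 = 553 s*kg/L

553 s*kg/L


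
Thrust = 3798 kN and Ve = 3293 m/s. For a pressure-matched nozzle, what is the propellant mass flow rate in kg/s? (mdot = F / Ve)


mdot = F / Ve = 3798000 / 3293 = 1153.4 kg/s

1153.4 kg/s


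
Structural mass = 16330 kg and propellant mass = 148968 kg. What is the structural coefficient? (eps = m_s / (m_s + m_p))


eps = 16330 / (16330 + 148968) = 0.0988

0.0988


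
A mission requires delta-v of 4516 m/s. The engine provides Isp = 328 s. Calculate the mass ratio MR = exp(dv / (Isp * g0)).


Ve = 328 * 9.81 = 3217.68 m/s
MR = exp(4516 / 3217.68) = 4.069

4.069


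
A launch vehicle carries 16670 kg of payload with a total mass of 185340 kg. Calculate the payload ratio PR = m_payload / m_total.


PR = 16670 / 185340 = 0.0899

0.0899


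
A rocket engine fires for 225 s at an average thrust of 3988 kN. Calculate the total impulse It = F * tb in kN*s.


It = 3988 * 225 = 897300 kN*s

897300 kN*s


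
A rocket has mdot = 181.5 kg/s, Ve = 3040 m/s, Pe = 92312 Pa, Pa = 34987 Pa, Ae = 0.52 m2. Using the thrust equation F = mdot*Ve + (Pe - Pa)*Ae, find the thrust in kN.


F = 181.5 * 3040 + (92312 - 34987) * 0.52 = 581569.0 N = 581.6 kN

581.6 kN


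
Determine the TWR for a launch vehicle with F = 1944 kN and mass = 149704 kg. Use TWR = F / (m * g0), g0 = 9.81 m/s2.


TWR = 1944000 / (149704 * 9.81) = 1.32

1.32


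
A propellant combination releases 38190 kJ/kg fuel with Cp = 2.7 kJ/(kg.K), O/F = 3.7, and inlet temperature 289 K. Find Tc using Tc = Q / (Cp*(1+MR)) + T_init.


Tc = 38190 / (2.7 * (1 + 3.7)) + 289 = 3298 K

3298 K


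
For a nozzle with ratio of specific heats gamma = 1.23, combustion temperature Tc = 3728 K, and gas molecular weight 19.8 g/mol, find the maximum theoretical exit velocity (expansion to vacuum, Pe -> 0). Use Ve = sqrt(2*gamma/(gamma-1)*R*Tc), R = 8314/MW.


R = 8314 / 19.8 = 419.9 J/(kg.K)
Ve = sqrt(2 * 1.23 / (1.23 - 1) * 419.9 * 3728) = 4092 m/s

4092 m/s


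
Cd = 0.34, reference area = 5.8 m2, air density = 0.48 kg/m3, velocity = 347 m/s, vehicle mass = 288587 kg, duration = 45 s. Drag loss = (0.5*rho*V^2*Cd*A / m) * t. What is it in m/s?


D = 0.5 * 0.48 * 347^2 * 0.34 * 5.8 = 56987.17 N
a = 56987.17 / 288587 = 0.1975 m/s2
dV = 0.1975 * 45 = 8.9 m/s

8.9 m/s


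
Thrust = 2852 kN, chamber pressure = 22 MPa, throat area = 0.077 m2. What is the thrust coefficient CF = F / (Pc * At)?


CF = 2852000 / (22e6 * 0.077) = 1.68

1.68


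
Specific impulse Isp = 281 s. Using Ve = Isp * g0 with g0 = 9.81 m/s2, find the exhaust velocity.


Ve = Isp * g0 = 281 * 9.81 = 2756.6 m/s

2756.6 m/s


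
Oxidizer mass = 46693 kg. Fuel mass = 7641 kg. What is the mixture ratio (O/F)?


MR = 46693 / 7641 = 6.11

6.11


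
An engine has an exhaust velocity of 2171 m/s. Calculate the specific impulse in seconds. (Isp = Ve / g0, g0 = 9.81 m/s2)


Isp = Ve / g0 = 2171 / 9.81 = 221.3 s

221.3 s


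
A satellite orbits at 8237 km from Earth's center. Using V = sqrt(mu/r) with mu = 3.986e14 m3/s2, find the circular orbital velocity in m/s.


V = sqrt(3.986e14 / 8237000) = 6956 m/s

6956 m/s


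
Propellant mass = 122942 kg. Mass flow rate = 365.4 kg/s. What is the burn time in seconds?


tb = 122942 / 365.4 = 336.5 s

336.5 s


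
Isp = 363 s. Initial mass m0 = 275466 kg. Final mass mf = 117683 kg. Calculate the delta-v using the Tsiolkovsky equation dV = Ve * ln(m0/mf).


Ve = 363 * 9.81 = 3561.03 m/s
dV = 3561.03 * ln(275466/117683) = 3029 m/s

3029 m/s


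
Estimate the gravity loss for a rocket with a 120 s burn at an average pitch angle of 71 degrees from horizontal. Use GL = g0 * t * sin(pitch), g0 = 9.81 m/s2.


GL = 9.81 * 120 * sin(71 deg) = 1113 m/s

1113 m/s


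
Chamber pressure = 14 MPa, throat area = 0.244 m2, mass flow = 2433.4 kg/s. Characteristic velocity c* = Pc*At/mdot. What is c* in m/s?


c* = 14e6 * 0.244 / 2433.4 = 1404 m/s

1404 m/s


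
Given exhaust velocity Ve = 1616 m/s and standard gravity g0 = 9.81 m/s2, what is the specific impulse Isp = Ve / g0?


Isp = Ve / g0 = 1616 / 9.81 = 164.7 s

164.7 s


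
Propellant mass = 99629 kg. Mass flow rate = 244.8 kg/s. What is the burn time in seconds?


tb = 99629 / 244.8 = 407.0 s

407.0 s


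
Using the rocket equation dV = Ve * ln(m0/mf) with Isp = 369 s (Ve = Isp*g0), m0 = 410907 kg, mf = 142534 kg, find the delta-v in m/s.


Ve = 369 * 9.81 = 3619.89 m/s
dV = 3619.89 * ln(410907/142534) = 3833 m/s

3833 m/s


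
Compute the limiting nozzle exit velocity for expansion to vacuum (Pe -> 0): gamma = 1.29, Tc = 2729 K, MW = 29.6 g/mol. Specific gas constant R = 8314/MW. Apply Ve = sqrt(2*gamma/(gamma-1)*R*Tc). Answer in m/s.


R = 8314 / 29.6 = 280.88 J/(kg.K)
Ve = sqrt(2 * 1.29 / (1.29 - 1) * 280.88 * 2729) = 2611 m/s

2611 m/s


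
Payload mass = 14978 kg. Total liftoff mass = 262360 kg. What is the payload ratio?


PR = 14978 / 262360 = 0.0571

0.0571


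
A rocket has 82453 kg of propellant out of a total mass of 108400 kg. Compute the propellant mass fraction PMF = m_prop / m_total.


PMF = 82453 / 108400 = 0.761

0.761


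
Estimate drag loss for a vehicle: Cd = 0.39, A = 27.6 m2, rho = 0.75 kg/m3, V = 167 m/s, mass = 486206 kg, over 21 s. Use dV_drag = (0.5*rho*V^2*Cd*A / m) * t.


D = 0.5 * 0.75 * 167^2 * 0.39 * 27.6 = 112573.95 N
a = 112573.95 / 486206 = 0.2315 m/s2
dV = 0.2315 * 21 = 4.9 m/s

4.9 m/s


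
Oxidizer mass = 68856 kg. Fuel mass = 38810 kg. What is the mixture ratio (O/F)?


MR = 68856 / 38810 = 1.77

1.77


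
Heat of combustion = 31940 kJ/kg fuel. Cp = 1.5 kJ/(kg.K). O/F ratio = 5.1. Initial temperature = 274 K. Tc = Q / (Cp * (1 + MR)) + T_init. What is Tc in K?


Tc = 31940 / (1.5 * (1 + 5.1)) + 274 = 3765 K

3765 K


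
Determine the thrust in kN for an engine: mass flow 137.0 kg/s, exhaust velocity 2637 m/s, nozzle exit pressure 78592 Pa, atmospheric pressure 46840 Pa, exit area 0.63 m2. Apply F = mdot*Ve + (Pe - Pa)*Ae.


F = 137.0 * 2637 + (78592 - 46840) * 0.63 = 381273.0 N = 381.3 kN

381.3 kN


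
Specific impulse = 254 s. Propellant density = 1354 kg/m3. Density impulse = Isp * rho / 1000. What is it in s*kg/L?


rho*Isp = 254 * 1354 / 1000 = 344 s*kg/L

344 s*kg/L


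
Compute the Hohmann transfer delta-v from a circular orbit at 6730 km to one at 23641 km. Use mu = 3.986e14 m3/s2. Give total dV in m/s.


V1 = sqrt(mu/r1) = 7695.93 m/s
dV1 = V1*(sqrt(2*r2/(r1+r2)) - 1) = 1906.46 m/s
V2 = sqrt(mu/r2) = 4106.16 m/s
dV2 = V2*(1 - sqrt(2*r1/(r1+r2))) = 1372.6 m/s
Total dV = 3279 m/s

3279 m/s


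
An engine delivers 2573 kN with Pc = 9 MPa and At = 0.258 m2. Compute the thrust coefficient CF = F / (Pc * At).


CF = 2573000 / (9e6 * 0.258) = 1.11

1.11


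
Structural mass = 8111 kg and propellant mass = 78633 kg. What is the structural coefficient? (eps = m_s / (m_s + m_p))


eps = 8111 / (8111 + 78633) = 0.0935

0.0935


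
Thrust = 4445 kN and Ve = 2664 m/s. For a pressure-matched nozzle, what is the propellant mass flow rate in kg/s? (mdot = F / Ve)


mdot = F / Ve = 4445000 / 2664 = 1668.5 kg/s

1668.5 kg/s


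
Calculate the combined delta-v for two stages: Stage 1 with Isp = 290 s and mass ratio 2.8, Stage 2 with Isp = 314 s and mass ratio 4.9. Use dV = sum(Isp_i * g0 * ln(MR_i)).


dV1 = 290 * 9.81 * ln(2.8) = 2929.2 m/s
dV2 = 314 * 9.81 * ln(4.9) = 4895.4 m/s
Total dV = 2929.2 + 4895.4 = 7824.6 m/s ~ 7825 m/s

7825 m/s


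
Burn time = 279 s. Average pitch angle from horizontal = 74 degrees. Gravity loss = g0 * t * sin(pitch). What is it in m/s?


GL = 9.81 * 279 * sin(74 deg) = 2631 m/s

2631 m/s


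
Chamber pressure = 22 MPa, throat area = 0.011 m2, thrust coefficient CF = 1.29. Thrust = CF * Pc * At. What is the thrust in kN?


F = 1.29 * 22e6 * 0.011 = 312180.0 N = 312.2 kN

312.2 kN


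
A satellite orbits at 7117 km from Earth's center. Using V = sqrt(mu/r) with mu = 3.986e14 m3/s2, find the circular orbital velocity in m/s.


V = sqrt(3.986e14 / 7117000) = 7484 m/s

7484 m/s


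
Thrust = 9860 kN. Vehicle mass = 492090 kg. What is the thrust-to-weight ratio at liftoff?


TWR = 9860000 / (492090 * 9.81) = 2.04

2.04


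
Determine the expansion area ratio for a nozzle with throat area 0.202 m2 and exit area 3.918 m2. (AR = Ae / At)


AR = 3.918 / 0.202 = 19.4

19.4


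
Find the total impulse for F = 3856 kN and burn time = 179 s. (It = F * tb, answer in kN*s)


It = 3856 * 179 = 690224 kN*s

690224 kN*s


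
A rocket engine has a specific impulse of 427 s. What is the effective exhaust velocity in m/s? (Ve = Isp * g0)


Ve = Isp * g0 = 427 * 9.81 = 4188.9 m/s

4188.9 m/s


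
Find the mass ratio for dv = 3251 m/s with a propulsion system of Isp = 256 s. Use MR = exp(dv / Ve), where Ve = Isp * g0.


Ve = 256 * 9.81 = 2511.36 m/s
MR = exp(3251 / 2511.36) = 3.649

3.649


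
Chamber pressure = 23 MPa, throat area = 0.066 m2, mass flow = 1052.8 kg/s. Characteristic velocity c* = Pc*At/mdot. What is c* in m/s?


c* = 23e6 * 0.066 / 1052.8 = 1442 m/s

1442 m/s


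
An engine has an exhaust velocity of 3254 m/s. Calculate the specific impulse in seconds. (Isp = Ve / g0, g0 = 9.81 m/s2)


Isp = Ve / g0 = 3254 / 9.81 = 331.7 s

331.7 s


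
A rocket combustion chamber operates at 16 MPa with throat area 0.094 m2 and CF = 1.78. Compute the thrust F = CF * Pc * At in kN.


F = 1.78 * 16e6 * 0.094 = 2.6771e+06 N = 2677.1 kN

2677.1 kN


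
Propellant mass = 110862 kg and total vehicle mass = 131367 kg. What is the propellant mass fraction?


PMF = 110862 / 131367 = 0.844

0.844


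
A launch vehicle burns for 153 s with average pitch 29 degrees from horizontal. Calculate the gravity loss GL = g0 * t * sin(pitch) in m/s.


GL = 9.81 * 153 * sin(29 deg) = 728 m/s

728 m/s


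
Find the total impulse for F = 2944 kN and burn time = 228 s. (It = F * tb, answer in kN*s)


It = 2944 * 228 = 671232 kN*s

671232 kN*s


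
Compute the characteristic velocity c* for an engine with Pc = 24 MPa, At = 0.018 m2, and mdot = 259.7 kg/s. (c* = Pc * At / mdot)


c* = 24e6 * 0.018 / 259.7 = 1663 m/s

1663 m/s


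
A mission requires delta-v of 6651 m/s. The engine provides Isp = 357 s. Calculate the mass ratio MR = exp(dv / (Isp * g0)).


Ve = 357 * 9.81 = 3502.17 m/s
MR = exp(6651 / 3502.17) = 6.68

6.68


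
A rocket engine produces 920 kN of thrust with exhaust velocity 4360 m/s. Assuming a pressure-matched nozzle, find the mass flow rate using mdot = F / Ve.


mdot = F / Ve = 920000 / 4360 = 211.0 kg/s

211.0 kg/s


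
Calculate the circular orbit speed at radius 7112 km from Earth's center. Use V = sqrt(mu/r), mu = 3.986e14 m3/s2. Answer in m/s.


V = sqrt(3.986e14 / 7112000) = 7486 m/s

7486 m/s


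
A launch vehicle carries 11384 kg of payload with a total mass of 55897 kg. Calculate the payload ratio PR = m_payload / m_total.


PR = 11384 / 55897 = 0.2037

0.2037


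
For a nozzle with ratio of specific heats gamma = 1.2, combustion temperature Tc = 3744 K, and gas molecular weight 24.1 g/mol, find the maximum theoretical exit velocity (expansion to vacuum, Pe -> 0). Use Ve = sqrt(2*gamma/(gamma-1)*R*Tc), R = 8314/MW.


R = 8314 / 24.1 = 344.98 J/(kg.K)
Ve = sqrt(2 * 1.2 / (1.2 - 1) * 344.98 * 3744) = 3937 m/s

3937 m/s


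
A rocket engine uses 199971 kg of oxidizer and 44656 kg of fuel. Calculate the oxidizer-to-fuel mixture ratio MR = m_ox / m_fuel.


MR = 199971 / 44656 = 4.48

4.48


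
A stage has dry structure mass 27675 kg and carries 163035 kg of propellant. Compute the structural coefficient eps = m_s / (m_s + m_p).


eps = 27675 / (27675 + 163035) = 0.1451

0.1451


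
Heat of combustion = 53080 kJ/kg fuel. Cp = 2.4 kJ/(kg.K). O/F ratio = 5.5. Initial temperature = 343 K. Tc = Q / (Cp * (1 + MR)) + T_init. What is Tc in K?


Tc = 53080 / (2.4 * (1 + 5.5)) + 343 = 3746 K

3746 K


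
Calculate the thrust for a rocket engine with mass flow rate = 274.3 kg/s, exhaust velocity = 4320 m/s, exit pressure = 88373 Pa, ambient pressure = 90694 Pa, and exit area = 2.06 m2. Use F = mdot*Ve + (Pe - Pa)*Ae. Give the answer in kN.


F = 274.3 * 4320 + (88373 - 90694) * 2.06 = 1.1802e+06 N = 1180.2 kN

1180.2 kN


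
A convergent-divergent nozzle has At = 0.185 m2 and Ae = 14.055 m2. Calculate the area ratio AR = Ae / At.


AR = 14.055 / 0.185 = 76.0

76.0


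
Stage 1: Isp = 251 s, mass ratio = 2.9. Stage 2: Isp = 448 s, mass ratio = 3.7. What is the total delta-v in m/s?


dV1 = 251 * 9.81 * ln(2.9) = 2621.6 m/s
dV2 = 448 * 9.81 * ln(3.7) = 5750.0 m/s
Total dV = 2621.6 + 5750.0 = 8371.6 m/s ~ 8372 m/s

8372 m/s


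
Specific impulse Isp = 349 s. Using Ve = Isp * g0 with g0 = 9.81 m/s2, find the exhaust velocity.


Ve = Isp * g0 = 349 * 9.81 = 3423.7 m/s

3423.7 m/s


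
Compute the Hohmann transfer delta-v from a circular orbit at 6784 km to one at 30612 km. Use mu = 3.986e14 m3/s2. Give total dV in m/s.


V1 = sqrt(mu/r1) = 7665.24 m/s
dV1 = V1*(sqrt(2*r2/(r1+r2)) - 1) = 2142.61 m/s
V2 = sqrt(mu/r2) = 3608.47 m/s
dV2 = V2*(1 - sqrt(2*r1/(r1+r2))) = 1434.92 m/s
Total dV = 3578 m/s

3578 m/s


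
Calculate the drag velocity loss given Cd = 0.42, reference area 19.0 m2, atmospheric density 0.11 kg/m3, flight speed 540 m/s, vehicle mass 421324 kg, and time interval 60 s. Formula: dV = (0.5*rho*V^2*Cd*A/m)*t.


D = 0.5 * 0.11 * 540^2 * 0.42 * 19.0 = 127983.24 N
a = 127983.24 / 421324 = 0.3038 m/s2
dV = 0.3038 * 60 = 18.2 m/s

18.2 m/s


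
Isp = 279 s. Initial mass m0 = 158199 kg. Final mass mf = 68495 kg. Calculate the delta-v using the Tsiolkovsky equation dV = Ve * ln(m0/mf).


Ve = 279 * 9.81 = 2736.99 m/s
dV = 2736.99 * ln(158199/68495) = 2291 m/s

2291 m/s


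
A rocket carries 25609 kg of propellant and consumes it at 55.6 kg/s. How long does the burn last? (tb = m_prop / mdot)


tb = 25609 / 55.6 = 460.6 s

460.6 s


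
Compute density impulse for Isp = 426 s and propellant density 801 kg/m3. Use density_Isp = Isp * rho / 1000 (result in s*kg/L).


rho*Isp = 426 * 801 / 1000 = 341 s*kg/L

341 s*kg/L


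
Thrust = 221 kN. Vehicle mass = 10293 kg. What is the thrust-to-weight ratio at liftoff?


TWR = 221000 / (10293 * 9.81) = 2.19

2.19


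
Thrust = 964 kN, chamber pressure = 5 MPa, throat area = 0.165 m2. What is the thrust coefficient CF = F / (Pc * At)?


CF = 964000 / (5e6 * 0.165) = 1.17

1.17


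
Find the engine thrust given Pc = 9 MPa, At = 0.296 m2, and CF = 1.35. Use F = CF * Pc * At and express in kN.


F = 1.35 * 9e6 * 0.296 = 3.5964e+06 N = 3596.4 kN

3596.4 kN


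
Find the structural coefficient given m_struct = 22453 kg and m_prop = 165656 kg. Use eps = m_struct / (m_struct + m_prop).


eps = 22453 / (22453 + 165656) = 0.1194

0.1194


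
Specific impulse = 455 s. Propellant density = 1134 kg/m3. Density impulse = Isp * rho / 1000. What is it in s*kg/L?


rho*Isp = 455 * 1134 / 1000 = 516 s*kg/L

516 s*kg/L


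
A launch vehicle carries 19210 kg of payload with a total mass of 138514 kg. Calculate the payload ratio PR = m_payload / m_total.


PR = 19210 / 138514 = 0.1387

0.1387


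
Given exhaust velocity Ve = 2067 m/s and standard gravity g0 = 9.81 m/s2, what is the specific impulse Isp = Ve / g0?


Isp = Ve / g0 = 2067 / 9.81 = 210.7 s

210.7 s


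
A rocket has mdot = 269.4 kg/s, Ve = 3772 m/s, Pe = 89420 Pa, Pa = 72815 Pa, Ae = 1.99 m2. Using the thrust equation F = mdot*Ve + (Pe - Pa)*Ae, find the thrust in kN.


F = 269.4 * 3772 + (89420 - 72815) * 1.99 = 1.0492e+06 N = 1049.2 kN

1049.2 kN


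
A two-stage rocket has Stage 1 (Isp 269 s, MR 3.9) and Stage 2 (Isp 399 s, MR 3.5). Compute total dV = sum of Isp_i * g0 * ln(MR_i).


dV1 = 269 * 9.81 * ln(3.9) = 3591.5 m/s
dV2 = 399 * 9.81 * ln(3.5) = 4903.6 m/s
Total dV = 3591.5 + 4903.6 = 8495.1 m/s ~ 8495 m/s

8495 m/s


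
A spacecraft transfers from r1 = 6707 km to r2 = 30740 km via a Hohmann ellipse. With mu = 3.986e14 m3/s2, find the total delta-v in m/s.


V1 = sqrt(mu/r1) = 7709.11 m/s
dV1 = V1*(sqrt(2*r2/(r1+r2)) - 1) = 2168.75 m/s
V2 = sqrt(mu/r2) = 3600.95 m/s
dV2 = V2*(1 - sqrt(2*r1/(r1+r2))) = 1445.75 m/s
Total dV = 3614 m/s

3614 m/s


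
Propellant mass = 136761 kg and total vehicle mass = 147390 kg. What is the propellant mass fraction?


PMF = 136761 / 147390 = 0.928

0.928


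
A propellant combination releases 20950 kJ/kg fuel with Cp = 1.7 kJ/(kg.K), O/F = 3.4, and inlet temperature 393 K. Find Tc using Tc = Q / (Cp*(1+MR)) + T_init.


Tc = 20950 / (1.7 * (1 + 3.4)) + 393 = 3194 K

3194 K


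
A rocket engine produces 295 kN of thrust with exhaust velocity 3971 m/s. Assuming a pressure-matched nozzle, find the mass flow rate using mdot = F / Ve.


mdot = F / Ve = 295000 / 3971 = 74.3 kg/s

74.3 kg/s


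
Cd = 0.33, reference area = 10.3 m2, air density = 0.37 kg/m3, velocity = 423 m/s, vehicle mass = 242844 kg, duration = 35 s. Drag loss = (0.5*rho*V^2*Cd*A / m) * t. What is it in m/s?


D = 0.5 * 0.37 * 423^2 * 0.33 * 10.3 = 112513.24 N
a = 112513.24 / 242844 = 0.4633 m/s2
dV = 0.4633 * 35 = 16.2 m/s

16.2 m/s


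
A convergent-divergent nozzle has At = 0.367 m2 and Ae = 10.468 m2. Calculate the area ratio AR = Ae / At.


AR = 10.468 / 0.367 = 28.5

28.5


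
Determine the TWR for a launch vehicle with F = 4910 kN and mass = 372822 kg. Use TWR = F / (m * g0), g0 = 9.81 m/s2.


TWR = 4910000 / (372822 * 9.81) = 1.34

1.34


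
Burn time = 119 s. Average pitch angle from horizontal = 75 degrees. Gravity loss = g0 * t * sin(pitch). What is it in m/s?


GL = 9.81 * 119 * sin(75 deg) = 1128 m/s

1128 m/s


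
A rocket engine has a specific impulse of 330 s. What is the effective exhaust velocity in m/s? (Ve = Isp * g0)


Ve = Isp * g0 = 330 * 9.81 = 3237.3 m/s

3237.3 m/s


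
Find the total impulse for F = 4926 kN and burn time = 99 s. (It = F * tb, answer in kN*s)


It = 4926 * 99 = 487674 kN*s

487674 kN*s


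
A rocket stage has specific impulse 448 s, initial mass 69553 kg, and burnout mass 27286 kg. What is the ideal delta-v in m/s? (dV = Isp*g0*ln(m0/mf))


Ve = 448 * 9.81 = 4394.88 m/s
dV = 4394.88 * ln(69553/27286) = 4112 m/s

4112 m/s


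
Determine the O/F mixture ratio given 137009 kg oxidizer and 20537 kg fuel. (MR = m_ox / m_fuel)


MR = 137009 / 20537 = 6.67

6.67


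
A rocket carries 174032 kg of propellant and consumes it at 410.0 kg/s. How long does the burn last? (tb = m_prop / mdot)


tb = 174032 / 410.0 = 424.5 s

424.5 s


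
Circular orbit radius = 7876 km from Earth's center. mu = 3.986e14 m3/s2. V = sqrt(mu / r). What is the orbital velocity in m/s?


V = sqrt(3.986e14 / 7876000) = 7114 m/s

7114 m/s


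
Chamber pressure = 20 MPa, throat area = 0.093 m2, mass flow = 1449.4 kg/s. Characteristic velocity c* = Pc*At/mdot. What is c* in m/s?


c* = 20e6 * 0.093 / 1449.4 = 1283 m/s

1283 m/s


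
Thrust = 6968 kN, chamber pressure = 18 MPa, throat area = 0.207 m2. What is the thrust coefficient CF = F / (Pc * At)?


CF = 6968000 / (18e6 * 0.207) = 1.87

1.87


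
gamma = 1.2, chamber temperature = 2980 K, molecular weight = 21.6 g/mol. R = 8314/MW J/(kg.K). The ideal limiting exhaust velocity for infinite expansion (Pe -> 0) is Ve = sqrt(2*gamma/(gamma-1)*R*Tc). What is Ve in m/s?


R = 8314 / 21.6 = 384.91 J/(kg.K)
Ve = sqrt(2 * 1.2 / (1.2 - 1) * 384.91 * 2980) = 3710 m/s

3710 m/s


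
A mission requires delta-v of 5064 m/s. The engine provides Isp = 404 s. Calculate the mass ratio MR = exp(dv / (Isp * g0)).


Ve = 404 * 9.81 = 3963.24 m/s
MR = exp(5064 / 3963.24) = 3.589

3.589


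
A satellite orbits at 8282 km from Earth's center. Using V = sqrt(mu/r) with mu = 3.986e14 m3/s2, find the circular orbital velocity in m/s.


V = sqrt(3.986e14 / 8282000) = 6937 m/s

6937 m/s


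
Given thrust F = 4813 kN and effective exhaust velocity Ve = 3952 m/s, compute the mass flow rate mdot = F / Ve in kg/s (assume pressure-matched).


mdot = F / Ve = 4813000 / 3952 = 1217.9 kg/s

1217.9 kg/s


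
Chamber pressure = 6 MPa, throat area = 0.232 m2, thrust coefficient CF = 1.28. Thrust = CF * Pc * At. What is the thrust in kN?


F = 1.28 * 6e6 * 0.232 = 1.7818e+06 N = 1781.8 kN

1781.8 kN


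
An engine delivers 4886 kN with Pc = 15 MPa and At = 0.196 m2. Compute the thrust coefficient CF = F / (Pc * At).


CF = 4886000 / (15e6 * 0.196) = 1.66

1.66


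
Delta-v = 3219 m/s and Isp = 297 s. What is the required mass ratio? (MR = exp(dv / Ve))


Ve = 297 * 9.81 = 2913.57 m/s
MR = exp(3219 / 2913.57) = 3.019

3.019


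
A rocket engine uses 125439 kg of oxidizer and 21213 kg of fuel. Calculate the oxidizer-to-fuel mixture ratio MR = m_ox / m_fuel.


MR = 125439 / 21213 = 5.91

5.91


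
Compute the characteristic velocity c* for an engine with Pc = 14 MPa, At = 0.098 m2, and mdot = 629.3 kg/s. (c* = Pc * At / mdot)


c* = 14e6 * 0.098 / 629.3 = 2180 m/s

2180 m/s


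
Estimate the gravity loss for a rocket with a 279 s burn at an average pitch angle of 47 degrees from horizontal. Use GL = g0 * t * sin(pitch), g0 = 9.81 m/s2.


GL = 9.81 * 279 * sin(47 deg) = 2002 m/s

2002 m/s


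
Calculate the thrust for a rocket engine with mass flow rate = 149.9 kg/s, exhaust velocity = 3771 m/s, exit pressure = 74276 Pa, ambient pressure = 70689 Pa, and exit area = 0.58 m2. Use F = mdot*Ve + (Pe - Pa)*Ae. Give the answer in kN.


F = 149.9 * 3771 + (74276 - 70689) * 0.58 = 567353.0 N = 567.4 kN

567.4 kN


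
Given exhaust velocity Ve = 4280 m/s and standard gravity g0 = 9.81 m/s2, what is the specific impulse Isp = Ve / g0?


Isp = Ve / g0 = 4280 / 9.81 = 436.3 s

436.3 s


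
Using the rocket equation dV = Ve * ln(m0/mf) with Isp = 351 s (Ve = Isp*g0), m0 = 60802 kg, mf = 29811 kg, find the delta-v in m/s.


Ve = 351 * 9.81 = 3443.31 m/s
dV = 3443.31 * ln(60802/29811) = 2454 m/s

2454 m/s


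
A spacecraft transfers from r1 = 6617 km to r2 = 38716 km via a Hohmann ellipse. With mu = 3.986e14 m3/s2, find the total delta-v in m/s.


V1 = sqrt(mu/r1) = 7761.36 m/s
dV1 = V1*(sqrt(2*r2/(r1+r2)) - 1) = 2382.21 m/s
V2 = sqrt(mu/r2) = 3208.66 m/s
dV2 = V2*(1 - sqrt(2*r1/(r1+r2))) = 1475.01 m/s
Total dV = 3857 m/s

3857 m/s


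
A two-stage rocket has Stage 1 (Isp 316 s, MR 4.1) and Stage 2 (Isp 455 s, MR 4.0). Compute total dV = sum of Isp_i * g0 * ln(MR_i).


dV1 = 316 * 9.81 * ln(4.1) = 4374.0 m/s
dV2 = 455 * 9.81 * ln(4.0) = 6187.8 m/s
Total dV = 4374.0 + 6187.8 = 10561.8 m/s ~ 10562 m/s

10562 m/s


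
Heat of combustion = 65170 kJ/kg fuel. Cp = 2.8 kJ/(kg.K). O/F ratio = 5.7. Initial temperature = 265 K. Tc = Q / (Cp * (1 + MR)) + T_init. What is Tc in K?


Tc = 65170 / (2.8 * (1 + 5.7)) + 265 = 3739 K

3739 K


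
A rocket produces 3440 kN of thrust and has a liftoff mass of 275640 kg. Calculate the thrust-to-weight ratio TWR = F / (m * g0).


TWR = 3440000 / (275640 * 9.81) = 1.27

1.27


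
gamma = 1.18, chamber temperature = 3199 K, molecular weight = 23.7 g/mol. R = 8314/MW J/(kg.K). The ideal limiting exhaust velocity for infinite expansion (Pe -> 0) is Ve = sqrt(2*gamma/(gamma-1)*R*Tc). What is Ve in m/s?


R = 8314 / 23.7 = 350.8 J/(kg.K)
Ve = sqrt(2 * 1.18 / (1.18 - 1) * 350.8 * 3199) = 3836 m/s

3836 m/s


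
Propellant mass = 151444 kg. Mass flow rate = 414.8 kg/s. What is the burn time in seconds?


tb = 151444 / 414.8 = 365.1 s

365.1 s


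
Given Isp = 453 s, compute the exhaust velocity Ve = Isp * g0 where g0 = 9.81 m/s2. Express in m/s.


Ve = Isp * g0 = 453 * 9.81 = 4443.9 m/s

4443.9 m/s


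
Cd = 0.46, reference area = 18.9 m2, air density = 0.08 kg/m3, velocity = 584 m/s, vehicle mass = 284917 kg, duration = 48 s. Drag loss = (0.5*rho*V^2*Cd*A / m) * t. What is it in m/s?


D = 0.5 * 0.08 * 584^2 * 0.46 * 18.9 = 118605.63 N
a = 118605.63 / 284917 = 0.4163 m/s2
dV = 0.4163 * 48 = 20.0 m/s

20.0 m/s


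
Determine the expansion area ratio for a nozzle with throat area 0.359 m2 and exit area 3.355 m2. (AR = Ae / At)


AR = 3.355 / 0.359 = 9.3

9.3


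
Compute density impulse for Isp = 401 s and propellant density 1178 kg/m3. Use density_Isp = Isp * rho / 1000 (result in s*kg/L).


rho*Isp = 401 * 1178 / 1000 = 472 s*kg/L

472 s*kg/L


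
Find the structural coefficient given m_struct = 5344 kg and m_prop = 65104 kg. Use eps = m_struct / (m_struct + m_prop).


eps = 5344 / (5344 + 65104) = 0.0759

0.0759


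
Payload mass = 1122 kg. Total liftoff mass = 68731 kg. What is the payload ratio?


PR = 1122 / 68731 = 0.0163

0.0163


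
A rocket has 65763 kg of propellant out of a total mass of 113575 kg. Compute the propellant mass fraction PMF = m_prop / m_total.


PMF = 65763 / 113575 = 0.579

0.579


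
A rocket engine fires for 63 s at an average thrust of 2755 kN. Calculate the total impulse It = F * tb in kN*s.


It = 2755 * 63 = 173565 kN*s

173565 kN*s


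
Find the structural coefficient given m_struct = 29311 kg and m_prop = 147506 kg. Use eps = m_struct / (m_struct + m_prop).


eps = 29311 / (29311 + 147506) = 0.1658

0.1658


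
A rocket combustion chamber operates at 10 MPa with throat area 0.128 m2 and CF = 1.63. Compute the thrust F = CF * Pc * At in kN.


F = 1.63 * 10e6 * 0.128 = 2.0864e+06 N = 2086.4 kN

2086.4 kN


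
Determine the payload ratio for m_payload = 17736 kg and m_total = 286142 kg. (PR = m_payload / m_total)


PR = 17736 / 286142 = 0.062

0.062


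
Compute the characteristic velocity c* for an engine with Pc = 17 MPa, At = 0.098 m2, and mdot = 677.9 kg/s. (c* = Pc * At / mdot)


c* = 17e6 * 0.098 / 677.9 = 2458 m/s

2458 m/s


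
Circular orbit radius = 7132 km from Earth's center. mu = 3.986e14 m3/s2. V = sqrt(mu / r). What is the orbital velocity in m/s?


V = sqrt(3.986e14 / 7132000) = 7476 m/s

7476 m/s


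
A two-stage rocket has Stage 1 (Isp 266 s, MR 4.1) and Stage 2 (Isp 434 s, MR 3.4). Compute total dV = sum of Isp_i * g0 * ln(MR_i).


dV1 = 266 * 9.81 * ln(4.1) = 3681.9 m/s
dV2 = 434 * 9.81 * ln(3.4) = 5210.3 m/s
Total dV = 3681.9 + 5210.3 = 8892.2 m/s ~ 8892 m/s

8892 m/s


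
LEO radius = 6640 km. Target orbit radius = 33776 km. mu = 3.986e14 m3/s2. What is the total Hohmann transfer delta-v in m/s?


V1 = sqrt(mu/r1) = 7747.91 m/s
dV1 = V1*(sqrt(2*r2/(r1+r2)) - 1) = 2268.84 m/s
V2 = sqrt(mu/r2) = 3435.3 m/s
dV2 = V2*(1 - sqrt(2*r1/(r1+r2))) = 1466.11 m/s
Total dV = 3735 m/s

3735 m/s


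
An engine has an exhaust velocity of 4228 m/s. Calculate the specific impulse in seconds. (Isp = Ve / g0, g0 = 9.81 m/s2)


Isp = Ve / g0 = 4228 / 9.81 = 431.0 s

431.0 s


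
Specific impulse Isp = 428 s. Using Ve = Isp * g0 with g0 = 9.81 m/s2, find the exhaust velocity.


Ve = Isp * g0 = 428 * 9.81 = 4198.7 m/s

4198.7 m/s


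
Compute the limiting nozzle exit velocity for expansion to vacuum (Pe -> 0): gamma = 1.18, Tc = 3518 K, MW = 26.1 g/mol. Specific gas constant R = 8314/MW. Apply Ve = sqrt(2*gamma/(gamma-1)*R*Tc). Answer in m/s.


R = 8314 / 26.1 = 318.54 J/(kg.K)
Ve = sqrt(2 * 1.18 / (1.18 - 1) * 318.54 * 3518) = 3833 m/s

3833 m/s
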